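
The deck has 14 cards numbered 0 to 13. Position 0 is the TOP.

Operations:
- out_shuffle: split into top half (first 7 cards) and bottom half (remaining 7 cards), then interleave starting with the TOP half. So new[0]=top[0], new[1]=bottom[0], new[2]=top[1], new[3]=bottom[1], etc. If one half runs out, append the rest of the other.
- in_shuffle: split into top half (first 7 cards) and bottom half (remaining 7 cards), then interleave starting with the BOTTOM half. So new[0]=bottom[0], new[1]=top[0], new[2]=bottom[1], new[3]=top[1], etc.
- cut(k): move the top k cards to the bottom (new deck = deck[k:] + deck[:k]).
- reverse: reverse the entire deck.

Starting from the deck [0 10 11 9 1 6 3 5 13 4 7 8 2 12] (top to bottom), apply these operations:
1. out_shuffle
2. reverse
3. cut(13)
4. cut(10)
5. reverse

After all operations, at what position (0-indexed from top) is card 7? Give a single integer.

Answer: 2

Derivation:
After op 1 (out_shuffle): [0 5 10 13 11 4 9 7 1 8 6 2 3 12]
After op 2 (reverse): [12 3 2 6 8 1 7 9 4 11 13 10 5 0]
After op 3 (cut(13)): [0 12 3 2 6 8 1 7 9 4 11 13 10 5]
After op 4 (cut(10)): [11 13 10 5 0 12 3 2 6 8 1 7 9 4]
After op 5 (reverse): [4 9 7 1 8 6 2 3 12 0 5 10 13 11]
Card 7 is at position 2.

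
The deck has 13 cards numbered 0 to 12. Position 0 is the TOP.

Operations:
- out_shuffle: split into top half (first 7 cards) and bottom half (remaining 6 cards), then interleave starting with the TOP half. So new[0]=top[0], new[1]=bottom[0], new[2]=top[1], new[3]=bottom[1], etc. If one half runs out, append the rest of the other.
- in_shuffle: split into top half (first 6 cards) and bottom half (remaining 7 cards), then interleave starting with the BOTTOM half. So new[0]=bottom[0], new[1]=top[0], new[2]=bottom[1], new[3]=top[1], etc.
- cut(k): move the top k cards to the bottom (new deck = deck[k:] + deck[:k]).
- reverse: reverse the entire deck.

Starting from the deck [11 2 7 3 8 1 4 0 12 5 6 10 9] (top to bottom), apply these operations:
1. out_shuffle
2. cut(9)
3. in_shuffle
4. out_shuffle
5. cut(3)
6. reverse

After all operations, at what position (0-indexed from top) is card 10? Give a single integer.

Answer: 0

Derivation:
After op 1 (out_shuffle): [11 0 2 12 7 5 3 6 8 10 1 9 4]
After op 2 (cut(9)): [10 1 9 4 11 0 2 12 7 5 3 6 8]
After op 3 (in_shuffle): [2 10 12 1 7 9 5 4 3 11 6 0 8]
After op 4 (out_shuffle): [2 4 10 3 12 11 1 6 7 0 9 8 5]
After op 5 (cut(3)): [3 12 11 1 6 7 0 9 8 5 2 4 10]
After op 6 (reverse): [10 4 2 5 8 9 0 7 6 1 11 12 3]
Card 10 is at position 0.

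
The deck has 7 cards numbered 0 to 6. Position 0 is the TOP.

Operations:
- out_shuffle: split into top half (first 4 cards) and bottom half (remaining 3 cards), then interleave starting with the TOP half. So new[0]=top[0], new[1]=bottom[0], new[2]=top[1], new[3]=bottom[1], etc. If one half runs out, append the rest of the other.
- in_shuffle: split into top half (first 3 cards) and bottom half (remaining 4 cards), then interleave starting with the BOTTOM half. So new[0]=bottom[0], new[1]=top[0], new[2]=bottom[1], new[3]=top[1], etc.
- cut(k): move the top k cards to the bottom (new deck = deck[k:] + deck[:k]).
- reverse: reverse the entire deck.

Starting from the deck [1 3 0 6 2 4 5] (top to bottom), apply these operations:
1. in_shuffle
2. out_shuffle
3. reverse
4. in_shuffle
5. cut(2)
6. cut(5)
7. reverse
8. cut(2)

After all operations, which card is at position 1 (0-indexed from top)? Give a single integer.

Answer: 5

Derivation:
After op 1 (in_shuffle): [6 1 2 3 4 0 5]
After op 2 (out_shuffle): [6 4 1 0 2 5 3]
After op 3 (reverse): [3 5 2 0 1 4 6]
After op 4 (in_shuffle): [0 3 1 5 4 2 6]
After op 5 (cut(2)): [1 5 4 2 6 0 3]
After op 6 (cut(5)): [0 3 1 5 4 2 6]
After op 7 (reverse): [6 2 4 5 1 3 0]
After op 8 (cut(2)): [4 5 1 3 0 6 2]
Position 1: card 5.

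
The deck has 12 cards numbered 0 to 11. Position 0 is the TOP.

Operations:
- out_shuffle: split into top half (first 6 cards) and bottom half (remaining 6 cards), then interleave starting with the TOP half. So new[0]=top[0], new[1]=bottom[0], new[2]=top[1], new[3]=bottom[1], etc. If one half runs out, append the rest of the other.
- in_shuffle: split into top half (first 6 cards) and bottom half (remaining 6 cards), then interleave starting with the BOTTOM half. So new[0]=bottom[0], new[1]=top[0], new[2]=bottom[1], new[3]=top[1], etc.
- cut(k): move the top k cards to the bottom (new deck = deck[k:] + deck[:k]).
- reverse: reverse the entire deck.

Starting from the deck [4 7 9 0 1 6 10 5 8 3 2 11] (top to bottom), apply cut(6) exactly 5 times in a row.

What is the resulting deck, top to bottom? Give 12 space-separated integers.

After op 1 (cut(6)): [10 5 8 3 2 11 4 7 9 0 1 6]
After op 2 (cut(6)): [4 7 9 0 1 6 10 5 8 3 2 11]
After op 3 (cut(6)): [10 5 8 3 2 11 4 7 9 0 1 6]
After op 4 (cut(6)): [4 7 9 0 1 6 10 5 8 3 2 11]
After op 5 (cut(6)): [10 5 8 3 2 11 4 7 9 0 1 6]

Answer: 10 5 8 3 2 11 4 7 9 0 1 6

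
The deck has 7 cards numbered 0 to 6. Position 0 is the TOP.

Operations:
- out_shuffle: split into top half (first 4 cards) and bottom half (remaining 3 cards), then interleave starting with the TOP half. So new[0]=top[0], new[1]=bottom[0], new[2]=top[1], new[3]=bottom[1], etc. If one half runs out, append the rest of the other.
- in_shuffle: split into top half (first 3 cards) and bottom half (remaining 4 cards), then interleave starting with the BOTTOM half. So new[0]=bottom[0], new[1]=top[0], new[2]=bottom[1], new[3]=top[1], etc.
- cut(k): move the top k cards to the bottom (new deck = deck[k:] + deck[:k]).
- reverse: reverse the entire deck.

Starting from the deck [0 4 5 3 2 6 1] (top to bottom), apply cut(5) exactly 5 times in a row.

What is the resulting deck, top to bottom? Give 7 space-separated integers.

After op 1 (cut(5)): [6 1 0 4 5 3 2]
After op 2 (cut(5)): [3 2 6 1 0 4 5]
After op 3 (cut(5)): [4 5 3 2 6 1 0]
After op 4 (cut(5)): [1 0 4 5 3 2 6]
After op 5 (cut(5)): [2 6 1 0 4 5 3]

Answer: 2 6 1 0 4 5 3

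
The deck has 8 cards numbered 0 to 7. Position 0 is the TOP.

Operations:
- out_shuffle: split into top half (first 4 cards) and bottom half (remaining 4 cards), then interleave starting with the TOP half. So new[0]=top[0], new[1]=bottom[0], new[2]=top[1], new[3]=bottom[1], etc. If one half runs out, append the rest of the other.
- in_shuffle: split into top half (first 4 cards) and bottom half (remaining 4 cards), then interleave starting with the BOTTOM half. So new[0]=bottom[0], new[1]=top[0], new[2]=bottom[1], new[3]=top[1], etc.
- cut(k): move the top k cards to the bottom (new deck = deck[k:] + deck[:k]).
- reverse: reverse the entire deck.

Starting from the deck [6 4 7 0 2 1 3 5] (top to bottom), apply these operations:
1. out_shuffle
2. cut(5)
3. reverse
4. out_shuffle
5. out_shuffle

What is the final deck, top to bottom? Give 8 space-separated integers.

After op 1 (out_shuffle): [6 2 4 1 7 3 0 5]
After op 2 (cut(5)): [3 0 5 6 2 4 1 7]
After op 3 (reverse): [7 1 4 2 6 5 0 3]
After op 4 (out_shuffle): [7 6 1 5 4 0 2 3]
After op 5 (out_shuffle): [7 4 6 0 1 2 5 3]

Answer: 7 4 6 0 1 2 5 3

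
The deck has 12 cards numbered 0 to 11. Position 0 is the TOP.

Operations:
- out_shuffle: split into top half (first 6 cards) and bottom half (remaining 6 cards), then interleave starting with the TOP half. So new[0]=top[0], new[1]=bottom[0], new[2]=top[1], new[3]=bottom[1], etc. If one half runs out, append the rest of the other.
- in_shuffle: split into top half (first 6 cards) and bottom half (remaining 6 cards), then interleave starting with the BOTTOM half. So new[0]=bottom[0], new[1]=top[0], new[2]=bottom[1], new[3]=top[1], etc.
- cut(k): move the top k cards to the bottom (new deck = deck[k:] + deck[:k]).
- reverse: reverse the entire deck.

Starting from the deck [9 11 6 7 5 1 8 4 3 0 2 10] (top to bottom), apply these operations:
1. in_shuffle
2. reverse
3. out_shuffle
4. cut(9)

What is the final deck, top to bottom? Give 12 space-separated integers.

Answer: 9 0 8 1 6 10 3 5 11 2 4 7

Derivation:
After op 1 (in_shuffle): [8 9 4 11 3 6 0 7 2 5 10 1]
After op 2 (reverse): [1 10 5 2 7 0 6 3 11 4 9 8]
After op 3 (out_shuffle): [1 6 10 3 5 11 2 4 7 9 0 8]
After op 4 (cut(9)): [9 0 8 1 6 10 3 5 11 2 4 7]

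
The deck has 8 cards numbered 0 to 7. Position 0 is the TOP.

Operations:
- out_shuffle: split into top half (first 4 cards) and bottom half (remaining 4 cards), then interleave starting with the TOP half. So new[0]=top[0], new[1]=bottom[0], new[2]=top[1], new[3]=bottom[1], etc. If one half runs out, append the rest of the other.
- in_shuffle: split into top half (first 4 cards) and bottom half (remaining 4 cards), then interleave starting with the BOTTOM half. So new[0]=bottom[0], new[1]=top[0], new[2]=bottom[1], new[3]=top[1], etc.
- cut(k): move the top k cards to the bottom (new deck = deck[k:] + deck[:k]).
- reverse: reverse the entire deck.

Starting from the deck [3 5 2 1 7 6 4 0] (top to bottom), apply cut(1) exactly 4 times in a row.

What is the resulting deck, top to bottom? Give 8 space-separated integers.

After op 1 (cut(1)): [5 2 1 7 6 4 0 3]
After op 2 (cut(1)): [2 1 7 6 4 0 3 5]
After op 3 (cut(1)): [1 7 6 4 0 3 5 2]
After op 4 (cut(1)): [7 6 4 0 3 5 2 1]

Answer: 7 6 4 0 3 5 2 1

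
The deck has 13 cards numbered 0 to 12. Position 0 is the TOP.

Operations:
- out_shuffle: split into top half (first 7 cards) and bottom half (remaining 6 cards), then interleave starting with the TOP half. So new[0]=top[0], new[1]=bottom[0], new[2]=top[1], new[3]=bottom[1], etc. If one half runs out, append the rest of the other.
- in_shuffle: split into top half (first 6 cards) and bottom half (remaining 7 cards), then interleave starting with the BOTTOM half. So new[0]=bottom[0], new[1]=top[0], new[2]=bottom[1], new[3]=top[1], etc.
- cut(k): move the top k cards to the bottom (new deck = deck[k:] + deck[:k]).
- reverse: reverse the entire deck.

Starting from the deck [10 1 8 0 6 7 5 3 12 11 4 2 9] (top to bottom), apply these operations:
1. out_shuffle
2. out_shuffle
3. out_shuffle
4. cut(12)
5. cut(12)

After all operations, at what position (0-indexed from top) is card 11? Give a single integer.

After op 1 (out_shuffle): [10 3 1 12 8 11 0 4 6 2 7 9 5]
After op 2 (out_shuffle): [10 4 3 6 1 2 12 7 8 9 11 5 0]
After op 3 (out_shuffle): [10 7 4 8 3 9 6 11 1 5 2 0 12]
After op 4 (cut(12)): [12 10 7 4 8 3 9 6 11 1 5 2 0]
After op 5 (cut(12)): [0 12 10 7 4 8 3 9 6 11 1 5 2]
Card 11 is at position 9.

Answer: 9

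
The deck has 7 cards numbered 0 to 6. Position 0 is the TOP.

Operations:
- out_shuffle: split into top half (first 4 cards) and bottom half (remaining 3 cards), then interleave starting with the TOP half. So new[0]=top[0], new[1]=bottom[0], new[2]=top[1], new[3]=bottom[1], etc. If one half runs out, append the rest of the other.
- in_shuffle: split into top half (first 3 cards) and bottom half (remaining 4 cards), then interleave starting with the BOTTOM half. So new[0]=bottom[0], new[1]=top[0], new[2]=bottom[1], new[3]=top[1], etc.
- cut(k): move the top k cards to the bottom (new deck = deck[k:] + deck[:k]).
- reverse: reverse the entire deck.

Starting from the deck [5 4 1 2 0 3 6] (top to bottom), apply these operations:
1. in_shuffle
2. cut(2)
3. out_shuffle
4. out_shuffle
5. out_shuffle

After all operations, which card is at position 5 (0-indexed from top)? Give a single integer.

After op 1 (in_shuffle): [2 5 0 4 3 1 6]
After op 2 (cut(2)): [0 4 3 1 6 2 5]
After op 3 (out_shuffle): [0 6 4 2 3 5 1]
After op 4 (out_shuffle): [0 3 6 5 4 1 2]
After op 5 (out_shuffle): [0 4 3 1 6 2 5]
Position 5: card 2.

Answer: 2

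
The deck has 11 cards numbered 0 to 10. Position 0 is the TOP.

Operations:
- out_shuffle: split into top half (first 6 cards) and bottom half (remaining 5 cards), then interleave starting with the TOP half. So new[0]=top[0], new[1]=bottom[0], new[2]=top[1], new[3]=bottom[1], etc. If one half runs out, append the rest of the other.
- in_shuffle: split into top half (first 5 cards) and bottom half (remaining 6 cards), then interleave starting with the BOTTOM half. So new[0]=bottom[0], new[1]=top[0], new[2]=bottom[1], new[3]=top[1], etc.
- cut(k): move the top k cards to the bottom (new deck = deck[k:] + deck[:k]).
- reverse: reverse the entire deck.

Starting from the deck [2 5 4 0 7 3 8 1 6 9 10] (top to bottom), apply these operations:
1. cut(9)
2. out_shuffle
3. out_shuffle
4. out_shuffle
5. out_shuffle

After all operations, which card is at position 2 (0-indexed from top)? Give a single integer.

Answer: 3

Derivation:
After op 1 (cut(9)): [9 10 2 5 4 0 7 3 8 1 6]
After op 2 (out_shuffle): [9 7 10 3 2 8 5 1 4 6 0]
After op 3 (out_shuffle): [9 5 7 1 10 4 3 6 2 0 8]
After op 4 (out_shuffle): [9 3 5 6 7 2 1 0 10 8 4]
After op 5 (out_shuffle): [9 1 3 0 5 10 6 8 7 4 2]
Position 2: card 3.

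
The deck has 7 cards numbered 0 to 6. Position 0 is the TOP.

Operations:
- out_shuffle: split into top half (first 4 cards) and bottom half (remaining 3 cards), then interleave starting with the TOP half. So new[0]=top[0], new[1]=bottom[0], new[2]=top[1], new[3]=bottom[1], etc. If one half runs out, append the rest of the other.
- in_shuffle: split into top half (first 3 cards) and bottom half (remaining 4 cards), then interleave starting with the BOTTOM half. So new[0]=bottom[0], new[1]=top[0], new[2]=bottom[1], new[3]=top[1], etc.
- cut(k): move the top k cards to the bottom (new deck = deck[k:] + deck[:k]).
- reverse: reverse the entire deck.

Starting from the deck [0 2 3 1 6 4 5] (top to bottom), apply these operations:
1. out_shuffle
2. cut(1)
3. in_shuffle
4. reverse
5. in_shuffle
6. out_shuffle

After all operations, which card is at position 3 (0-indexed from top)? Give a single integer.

Answer: 1

Derivation:
After op 1 (out_shuffle): [0 6 2 4 3 5 1]
After op 2 (cut(1)): [6 2 4 3 5 1 0]
After op 3 (in_shuffle): [3 6 5 2 1 4 0]
After op 4 (reverse): [0 4 1 2 5 6 3]
After op 5 (in_shuffle): [2 0 5 4 6 1 3]
After op 6 (out_shuffle): [2 6 0 1 5 3 4]
Position 3: card 1.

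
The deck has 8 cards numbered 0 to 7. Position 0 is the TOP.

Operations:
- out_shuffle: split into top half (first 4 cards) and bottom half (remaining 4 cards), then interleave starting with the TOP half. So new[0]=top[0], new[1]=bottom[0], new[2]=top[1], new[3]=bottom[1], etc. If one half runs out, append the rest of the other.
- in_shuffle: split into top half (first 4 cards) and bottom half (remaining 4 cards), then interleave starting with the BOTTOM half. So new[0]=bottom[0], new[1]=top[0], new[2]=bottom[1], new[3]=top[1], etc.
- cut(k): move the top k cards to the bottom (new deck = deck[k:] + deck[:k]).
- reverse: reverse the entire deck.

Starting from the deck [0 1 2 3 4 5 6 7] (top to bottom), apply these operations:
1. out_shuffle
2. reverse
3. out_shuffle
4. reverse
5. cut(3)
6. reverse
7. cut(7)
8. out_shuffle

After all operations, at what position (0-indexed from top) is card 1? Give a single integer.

Answer: 7

Derivation:
After op 1 (out_shuffle): [0 4 1 5 2 6 3 7]
After op 2 (reverse): [7 3 6 2 5 1 4 0]
After op 3 (out_shuffle): [7 5 3 1 6 4 2 0]
After op 4 (reverse): [0 2 4 6 1 3 5 7]
After op 5 (cut(3)): [6 1 3 5 7 0 2 4]
After op 6 (reverse): [4 2 0 7 5 3 1 6]
After op 7 (cut(7)): [6 4 2 0 7 5 3 1]
After op 8 (out_shuffle): [6 7 4 5 2 3 0 1]
Card 1 is at position 7.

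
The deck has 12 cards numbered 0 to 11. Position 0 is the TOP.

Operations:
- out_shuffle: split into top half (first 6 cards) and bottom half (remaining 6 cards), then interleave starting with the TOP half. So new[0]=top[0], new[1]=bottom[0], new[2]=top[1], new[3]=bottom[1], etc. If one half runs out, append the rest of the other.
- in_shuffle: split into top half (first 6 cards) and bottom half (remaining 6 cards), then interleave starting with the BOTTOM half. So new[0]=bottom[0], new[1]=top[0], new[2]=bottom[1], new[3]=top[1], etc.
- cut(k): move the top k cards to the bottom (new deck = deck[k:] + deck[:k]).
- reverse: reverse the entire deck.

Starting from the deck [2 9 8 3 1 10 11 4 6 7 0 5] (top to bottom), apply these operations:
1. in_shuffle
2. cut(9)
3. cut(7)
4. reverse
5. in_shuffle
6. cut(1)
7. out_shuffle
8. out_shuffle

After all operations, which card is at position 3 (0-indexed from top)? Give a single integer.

After op 1 (in_shuffle): [11 2 4 9 6 8 7 3 0 1 5 10]
After op 2 (cut(9)): [1 5 10 11 2 4 9 6 8 7 3 0]
After op 3 (cut(7)): [6 8 7 3 0 1 5 10 11 2 4 9]
After op 4 (reverse): [9 4 2 11 10 5 1 0 3 7 8 6]
After op 5 (in_shuffle): [1 9 0 4 3 2 7 11 8 10 6 5]
After op 6 (cut(1)): [9 0 4 3 2 7 11 8 10 6 5 1]
After op 7 (out_shuffle): [9 11 0 8 4 10 3 6 2 5 7 1]
After op 8 (out_shuffle): [9 3 11 6 0 2 8 5 4 7 10 1]
Position 3: card 6.

Answer: 6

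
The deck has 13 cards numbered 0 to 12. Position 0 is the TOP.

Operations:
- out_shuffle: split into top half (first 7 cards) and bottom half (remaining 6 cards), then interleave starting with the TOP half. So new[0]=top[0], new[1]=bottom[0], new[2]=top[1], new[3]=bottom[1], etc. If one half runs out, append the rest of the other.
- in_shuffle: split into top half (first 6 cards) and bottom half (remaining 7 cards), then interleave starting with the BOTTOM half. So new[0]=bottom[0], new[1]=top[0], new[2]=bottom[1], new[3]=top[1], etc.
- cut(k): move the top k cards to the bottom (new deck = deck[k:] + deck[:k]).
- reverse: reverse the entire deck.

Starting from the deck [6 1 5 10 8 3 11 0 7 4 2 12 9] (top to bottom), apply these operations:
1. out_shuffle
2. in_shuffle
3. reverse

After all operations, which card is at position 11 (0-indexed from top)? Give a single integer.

Answer: 6

Derivation:
After op 1 (out_shuffle): [6 0 1 7 5 4 10 2 8 12 3 9 11]
After op 2 (in_shuffle): [10 6 2 0 8 1 12 7 3 5 9 4 11]
After op 3 (reverse): [11 4 9 5 3 7 12 1 8 0 2 6 10]
Position 11: card 6.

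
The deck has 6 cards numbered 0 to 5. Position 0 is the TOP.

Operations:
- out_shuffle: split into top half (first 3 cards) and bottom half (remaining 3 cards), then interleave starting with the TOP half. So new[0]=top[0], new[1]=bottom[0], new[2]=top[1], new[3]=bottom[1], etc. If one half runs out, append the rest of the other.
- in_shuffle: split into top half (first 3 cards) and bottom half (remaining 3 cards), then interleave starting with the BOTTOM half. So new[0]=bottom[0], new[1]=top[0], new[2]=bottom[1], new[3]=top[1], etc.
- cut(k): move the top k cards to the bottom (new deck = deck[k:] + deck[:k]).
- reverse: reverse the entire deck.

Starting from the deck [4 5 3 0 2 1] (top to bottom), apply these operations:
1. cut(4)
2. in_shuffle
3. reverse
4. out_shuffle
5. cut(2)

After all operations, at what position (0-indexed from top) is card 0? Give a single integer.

After op 1 (cut(4)): [2 1 4 5 3 0]
After op 2 (in_shuffle): [5 2 3 1 0 4]
After op 3 (reverse): [4 0 1 3 2 5]
After op 4 (out_shuffle): [4 3 0 2 1 5]
After op 5 (cut(2)): [0 2 1 5 4 3]
Card 0 is at position 0.

Answer: 0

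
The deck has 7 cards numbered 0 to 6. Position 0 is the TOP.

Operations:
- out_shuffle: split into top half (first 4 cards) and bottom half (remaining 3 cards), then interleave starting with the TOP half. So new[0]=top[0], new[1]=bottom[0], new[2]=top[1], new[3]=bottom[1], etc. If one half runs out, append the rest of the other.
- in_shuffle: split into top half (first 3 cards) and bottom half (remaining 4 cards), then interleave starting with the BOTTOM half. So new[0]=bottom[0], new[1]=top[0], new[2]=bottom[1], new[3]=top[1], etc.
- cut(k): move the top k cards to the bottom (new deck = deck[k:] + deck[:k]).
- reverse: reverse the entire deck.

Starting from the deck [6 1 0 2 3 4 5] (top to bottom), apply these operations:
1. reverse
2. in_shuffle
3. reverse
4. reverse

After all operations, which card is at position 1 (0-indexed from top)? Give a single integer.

Answer: 5

Derivation:
After op 1 (reverse): [5 4 3 2 0 1 6]
After op 2 (in_shuffle): [2 5 0 4 1 3 6]
After op 3 (reverse): [6 3 1 4 0 5 2]
After op 4 (reverse): [2 5 0 4 1 3 6]
Position 1: card 5.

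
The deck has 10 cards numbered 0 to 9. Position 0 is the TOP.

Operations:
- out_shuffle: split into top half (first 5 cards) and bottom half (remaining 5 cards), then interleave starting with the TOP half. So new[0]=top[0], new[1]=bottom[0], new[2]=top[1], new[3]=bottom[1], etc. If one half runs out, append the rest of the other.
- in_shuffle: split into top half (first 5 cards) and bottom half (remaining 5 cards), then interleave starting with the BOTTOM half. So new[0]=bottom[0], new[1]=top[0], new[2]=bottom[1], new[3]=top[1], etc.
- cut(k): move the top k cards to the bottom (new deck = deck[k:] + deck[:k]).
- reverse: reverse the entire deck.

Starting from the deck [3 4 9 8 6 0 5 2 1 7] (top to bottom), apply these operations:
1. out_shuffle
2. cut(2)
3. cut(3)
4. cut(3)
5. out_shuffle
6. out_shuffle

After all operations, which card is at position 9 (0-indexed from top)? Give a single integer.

After op 1 (out_shuffle): [3 0 4 5 9 2 8 1 6 7]
After op 2 (cut(2)): [4 5 9 2 8 1 6 7 3 0]
After op 3 (cut(3)): [2 8 1 6 7 3 0 4 5 9]
After op 4 (cut(3)): [6 7 3 0 4 5 9 2 8 1]
After op 5 (out_shuffle): [6 5 7 9 3 2 0 8 4 1]
After op 6 (out_shuffle): [6 2 5 0 7 8 9 4 3 1]
Position 9: card 1.

Answer: 1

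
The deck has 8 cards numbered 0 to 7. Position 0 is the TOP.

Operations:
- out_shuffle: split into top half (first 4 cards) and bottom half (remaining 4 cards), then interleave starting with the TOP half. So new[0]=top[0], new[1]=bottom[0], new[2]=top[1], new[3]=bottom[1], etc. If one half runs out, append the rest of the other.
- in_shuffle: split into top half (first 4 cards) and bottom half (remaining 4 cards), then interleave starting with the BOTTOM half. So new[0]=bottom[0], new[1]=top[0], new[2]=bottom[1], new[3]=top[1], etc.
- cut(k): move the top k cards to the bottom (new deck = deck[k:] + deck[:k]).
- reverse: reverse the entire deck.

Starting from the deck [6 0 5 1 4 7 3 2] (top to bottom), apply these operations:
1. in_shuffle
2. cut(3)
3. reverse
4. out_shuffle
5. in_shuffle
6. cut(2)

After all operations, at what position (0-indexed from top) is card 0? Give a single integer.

Answer: 4

Derivation:
After op 1 (in_shuffle): [4 6 7 0 3 5 2 1]
After op 2 (cut(3)): [0 3 5 2 1 4 6 7]
After op 3 (reverse): [7 6 4 1 2 5 3 0]
After op 4 (out_shuffle): [7 2 6 5 4 3 1 0]
After op 5 (in_shuffle): [4 7 3 2 1 6 0 5]
After op 6 (cut(2)): [3 2 1 6 0 5 4 7]
Card 0 is at position 4.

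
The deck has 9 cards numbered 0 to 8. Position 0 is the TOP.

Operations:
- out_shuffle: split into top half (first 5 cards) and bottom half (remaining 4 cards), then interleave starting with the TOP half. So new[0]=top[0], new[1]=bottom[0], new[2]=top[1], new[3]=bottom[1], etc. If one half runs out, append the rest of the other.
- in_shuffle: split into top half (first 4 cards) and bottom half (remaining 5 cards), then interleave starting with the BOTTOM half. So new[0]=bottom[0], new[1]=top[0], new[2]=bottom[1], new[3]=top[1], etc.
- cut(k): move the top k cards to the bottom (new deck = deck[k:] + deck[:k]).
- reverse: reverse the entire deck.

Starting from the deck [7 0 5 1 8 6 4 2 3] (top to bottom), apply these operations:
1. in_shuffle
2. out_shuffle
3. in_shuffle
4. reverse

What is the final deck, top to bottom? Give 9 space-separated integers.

Answer: 4 2 3 7 0 5 1 8 6

Derivation:
After op 1 (in_shuffle): [8 7 6 0 4 5 2 1 3]
After op 2 (out_shuffle): [8 5 7 2 6 1 0 3 4]
After op 3 (in_shuffle): [6 8 1 5 0 7 3 2 4]
After op 4 (reverse): [4 2 3 7 0 5 1 8 6]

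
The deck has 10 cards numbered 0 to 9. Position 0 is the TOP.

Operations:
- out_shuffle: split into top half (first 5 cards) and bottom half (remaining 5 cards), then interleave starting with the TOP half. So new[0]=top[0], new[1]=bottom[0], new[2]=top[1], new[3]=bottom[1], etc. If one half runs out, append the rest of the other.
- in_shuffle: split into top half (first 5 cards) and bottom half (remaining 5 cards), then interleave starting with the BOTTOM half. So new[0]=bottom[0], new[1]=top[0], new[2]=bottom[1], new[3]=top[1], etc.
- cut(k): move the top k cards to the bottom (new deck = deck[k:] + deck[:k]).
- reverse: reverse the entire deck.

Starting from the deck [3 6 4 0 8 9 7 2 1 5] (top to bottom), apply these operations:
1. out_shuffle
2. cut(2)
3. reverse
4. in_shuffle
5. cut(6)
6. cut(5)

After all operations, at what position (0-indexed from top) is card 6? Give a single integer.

After op 1 (out_shuffle): [3 9 6 7 4 2 0 1 8 5]
After op 2 (cut(2)): [6 7 4 2 0 1 8 5 3 9]
After op 3 (reverse): [9 3 5 8 1 0 2 4 7 6]
After op 4 (in_shuffle): [0 9 2 3 4 5 7 8 6 1]
After op 5 (cut(6)): [7 8 6 1 0 9 2 3 4 5]
After op 6 (cut(5)): [9 2 3 4 5 7 8 6 1 0]
Card 6 is at position 7.

Answer: 7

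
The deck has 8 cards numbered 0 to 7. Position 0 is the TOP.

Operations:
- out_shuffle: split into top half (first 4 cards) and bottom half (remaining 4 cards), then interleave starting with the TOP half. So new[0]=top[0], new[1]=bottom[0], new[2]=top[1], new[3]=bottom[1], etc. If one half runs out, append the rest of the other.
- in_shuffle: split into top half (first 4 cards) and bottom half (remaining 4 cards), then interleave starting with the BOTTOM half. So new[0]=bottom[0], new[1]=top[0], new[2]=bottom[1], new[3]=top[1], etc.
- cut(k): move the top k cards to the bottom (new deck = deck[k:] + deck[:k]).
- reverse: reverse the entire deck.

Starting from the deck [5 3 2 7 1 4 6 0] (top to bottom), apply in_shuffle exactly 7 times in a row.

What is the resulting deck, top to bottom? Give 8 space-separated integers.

Answer: 1 5 4 3 6 2 0 7

Derivation:
After op 1 (in_shuffle): [1 5 4 3 6 2 0 7]
After op 2 (in_shuffle): [6 1 2 5 0 4 7 3]
After op 3 (in_shuffle): [0 6 4 1 7 2 3 5]
After op 4 (in_shuffle): [7 0 2 6 3 4 5 1]
After op 5 (in_shuffle): [3 7 4 0 5 2 1 6]
After op 6 (in_shuffle): [5 3 2 7 1 4 6 0]
After op 7 (in_shuffle): [1 5 4 3 6 2 0 7]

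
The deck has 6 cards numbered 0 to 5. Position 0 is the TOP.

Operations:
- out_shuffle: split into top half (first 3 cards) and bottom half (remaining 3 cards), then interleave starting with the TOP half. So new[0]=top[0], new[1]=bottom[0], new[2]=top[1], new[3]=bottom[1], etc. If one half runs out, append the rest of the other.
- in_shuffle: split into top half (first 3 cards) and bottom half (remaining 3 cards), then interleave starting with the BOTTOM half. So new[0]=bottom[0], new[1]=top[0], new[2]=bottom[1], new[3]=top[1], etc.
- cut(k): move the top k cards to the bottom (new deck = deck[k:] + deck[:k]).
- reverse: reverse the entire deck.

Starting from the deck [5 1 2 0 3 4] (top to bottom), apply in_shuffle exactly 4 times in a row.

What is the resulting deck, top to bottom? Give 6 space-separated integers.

Answer: 0 5 3 1 4 2

Derivation:
After op 1 (in_shuffle): [0 5 3 1 4 2]
After op 2 (in_shuffle): [1 0 4 5 2 3]
After op 3 (in_shuffle): [5 1 2 0 3 4]
After op 4 (in_shuffle): [0 5 3 1 4 2]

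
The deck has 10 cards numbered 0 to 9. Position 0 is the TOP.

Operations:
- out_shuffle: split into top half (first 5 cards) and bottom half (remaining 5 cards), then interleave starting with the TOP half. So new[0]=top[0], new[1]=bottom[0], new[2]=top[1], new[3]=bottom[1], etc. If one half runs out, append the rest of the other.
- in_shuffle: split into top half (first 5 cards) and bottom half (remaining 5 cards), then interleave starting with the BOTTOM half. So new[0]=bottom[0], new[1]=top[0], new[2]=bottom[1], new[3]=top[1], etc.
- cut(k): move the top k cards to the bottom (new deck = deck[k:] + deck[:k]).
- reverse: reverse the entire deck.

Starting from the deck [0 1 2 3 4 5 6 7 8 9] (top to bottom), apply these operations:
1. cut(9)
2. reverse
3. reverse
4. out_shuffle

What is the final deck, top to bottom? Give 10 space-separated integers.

After op 1 (cut(9)): [9 0 1 2 3 4 5 6 7 8]
After op 2 (reverse): [8 7 6 5 4 3 2 1 0 9]
After op 3 (reverse): [9 0 1 2 3 4 5 6 7 8]
After op 4 (out_shuffle): [9 4 0 5 1 6 2 7 3 8]

Answer: 9 4 0 5 1 6 2 7 3 8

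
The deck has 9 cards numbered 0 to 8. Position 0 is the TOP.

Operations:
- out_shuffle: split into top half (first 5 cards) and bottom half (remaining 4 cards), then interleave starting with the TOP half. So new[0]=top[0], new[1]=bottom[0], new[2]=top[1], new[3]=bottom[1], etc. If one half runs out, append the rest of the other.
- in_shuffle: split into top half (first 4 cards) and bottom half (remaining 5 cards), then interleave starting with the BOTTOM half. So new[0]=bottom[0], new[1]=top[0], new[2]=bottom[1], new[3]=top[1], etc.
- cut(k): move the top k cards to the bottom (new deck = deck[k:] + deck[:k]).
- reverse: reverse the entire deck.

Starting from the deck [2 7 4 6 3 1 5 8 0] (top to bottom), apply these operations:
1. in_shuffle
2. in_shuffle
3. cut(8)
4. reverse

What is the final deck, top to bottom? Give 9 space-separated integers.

Answer: 7 6 1 8 2 4 3 5 0

Derivation:
After op 1 (in_shuffle): [3 2 1 7 5 4 8 6 0]
After op 2 (in_shuffle): [5 3 4 2 8 1 6 7 0]
After op 3 (cut(8)): [0 5 3 4 2 8 1 6 7]
After op 4 (reverse): [7 6 1 8 2 4 3 5 0]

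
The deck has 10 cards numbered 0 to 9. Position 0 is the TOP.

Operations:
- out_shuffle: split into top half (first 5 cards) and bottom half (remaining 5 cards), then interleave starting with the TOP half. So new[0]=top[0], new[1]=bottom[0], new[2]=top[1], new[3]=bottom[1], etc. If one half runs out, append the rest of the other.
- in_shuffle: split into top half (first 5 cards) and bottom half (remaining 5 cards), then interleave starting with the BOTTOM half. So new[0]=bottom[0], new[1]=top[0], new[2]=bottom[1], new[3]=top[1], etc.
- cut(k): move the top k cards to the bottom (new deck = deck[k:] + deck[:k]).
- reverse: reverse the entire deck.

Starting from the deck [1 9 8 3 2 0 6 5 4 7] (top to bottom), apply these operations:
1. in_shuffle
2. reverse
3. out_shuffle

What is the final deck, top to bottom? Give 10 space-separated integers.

Answer: 2 5 7 9 3 6 4 1 8 0

Derivation:
After op 1 (in_shuffle): [0 1 6 9 5 8 4 3 7 2]
After op 2 (reverse): [2 7 3 4 8 5 9 6 1 0]
After op 3 (out_shuffle): [2 5 7 9 3 6 4 1 8 0]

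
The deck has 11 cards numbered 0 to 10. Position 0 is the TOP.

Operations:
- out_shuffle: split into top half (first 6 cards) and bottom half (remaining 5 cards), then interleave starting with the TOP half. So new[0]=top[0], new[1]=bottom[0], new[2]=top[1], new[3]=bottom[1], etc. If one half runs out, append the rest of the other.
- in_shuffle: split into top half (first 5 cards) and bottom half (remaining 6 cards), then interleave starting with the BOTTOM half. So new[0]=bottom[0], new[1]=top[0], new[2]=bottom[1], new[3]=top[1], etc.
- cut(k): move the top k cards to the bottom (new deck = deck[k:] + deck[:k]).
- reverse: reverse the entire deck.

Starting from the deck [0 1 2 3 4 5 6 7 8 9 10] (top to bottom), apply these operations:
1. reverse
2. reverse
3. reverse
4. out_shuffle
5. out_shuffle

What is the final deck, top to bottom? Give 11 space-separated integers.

Answer: 10 7 4 1 9 6 3 0 8 5 2

Derivation:
After op 1 (reverse): [10 9 8 7 6 5 4 3 2 1 0]
After op 2 (reverse): [0 1 2 3 4 5 6 7 8 9 10]
After op 3 (reverse): [10 9 8 7 6 5 4 3 2 1 0]
After op 4 (out_shuffle): [10 4 9 3 8 2 7 1 6 0 5]
After op 5 (out_shuffle): [10 7 4 1 9 6 3 0 8 5 2]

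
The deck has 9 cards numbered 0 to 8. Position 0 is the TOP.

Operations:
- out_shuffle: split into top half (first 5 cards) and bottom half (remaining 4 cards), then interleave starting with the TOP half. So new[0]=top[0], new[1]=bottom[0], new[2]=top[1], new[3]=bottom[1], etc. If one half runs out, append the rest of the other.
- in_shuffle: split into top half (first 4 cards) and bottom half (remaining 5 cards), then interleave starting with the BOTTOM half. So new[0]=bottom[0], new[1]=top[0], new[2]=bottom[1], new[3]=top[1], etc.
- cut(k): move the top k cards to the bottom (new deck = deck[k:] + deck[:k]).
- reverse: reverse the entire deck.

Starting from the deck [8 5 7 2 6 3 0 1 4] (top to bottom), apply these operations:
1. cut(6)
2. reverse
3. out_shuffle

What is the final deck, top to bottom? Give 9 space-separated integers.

Answer: 3 8 6 4 2 1 7 0 5

Derivation:
After op 1 (cut(6)): [0 1 4 8 5 7 2 6 3]
After op 2 (reverse): [3 6 2 7 5 8 4 1 0]
After op 3 (out_shuffle): [3 8 6 4 2 1 7 0 5]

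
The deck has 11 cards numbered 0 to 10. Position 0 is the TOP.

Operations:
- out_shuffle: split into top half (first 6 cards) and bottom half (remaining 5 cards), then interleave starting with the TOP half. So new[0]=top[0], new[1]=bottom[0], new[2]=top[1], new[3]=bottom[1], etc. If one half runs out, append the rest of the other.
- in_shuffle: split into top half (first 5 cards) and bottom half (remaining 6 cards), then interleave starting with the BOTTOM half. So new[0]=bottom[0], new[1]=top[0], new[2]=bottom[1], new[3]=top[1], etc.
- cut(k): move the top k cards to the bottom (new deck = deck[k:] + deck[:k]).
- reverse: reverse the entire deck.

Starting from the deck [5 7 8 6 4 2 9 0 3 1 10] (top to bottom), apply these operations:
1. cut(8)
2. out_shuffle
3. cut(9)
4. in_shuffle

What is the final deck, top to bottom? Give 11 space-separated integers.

Answer: 4 0 10 8 2 3 5 6 9 1 7

Derivation:
After op 1 (cut(8)): [3 1 10 5 7 8 6 4 2 9 0]
After op 2 (out_shuffle): [3 6 1 4 10 2 5 9 7 0 8]
After op 3 (cut(9)): [0 8 3 6 1 4 10 2 5 9 7]
After op 4 (in_shuffle): [4 0 10 8 2 3 5 6 9 1 7]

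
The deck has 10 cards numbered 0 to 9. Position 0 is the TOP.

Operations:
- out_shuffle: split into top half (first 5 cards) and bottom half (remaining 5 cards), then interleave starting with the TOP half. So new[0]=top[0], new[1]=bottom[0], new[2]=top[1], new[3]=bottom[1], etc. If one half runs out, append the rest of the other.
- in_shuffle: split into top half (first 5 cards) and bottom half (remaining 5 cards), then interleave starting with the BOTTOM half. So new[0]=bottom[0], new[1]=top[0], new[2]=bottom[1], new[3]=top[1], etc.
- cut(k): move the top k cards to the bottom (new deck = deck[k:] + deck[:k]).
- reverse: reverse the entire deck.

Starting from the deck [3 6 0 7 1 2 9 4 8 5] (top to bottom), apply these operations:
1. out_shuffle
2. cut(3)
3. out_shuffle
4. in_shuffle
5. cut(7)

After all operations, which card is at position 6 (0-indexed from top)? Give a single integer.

After op 1 (out_shuffle): [3 2 6 9 0 4 7 8 1 5]
After op 2 (cut(3)): [9 0 4 7 8 1 5 3 2 6]
After op 3 (out_shuffle): [9 1 0 5 4 3 7 2 8 6]
After op 4 (in_shuffle): [3 9 7 1 2 0 8 5 6 4]
After op 5 (cut(7)): [5 6 4 3 9 7 1 2 0 8]
Position 6: card 1.

Answer: 1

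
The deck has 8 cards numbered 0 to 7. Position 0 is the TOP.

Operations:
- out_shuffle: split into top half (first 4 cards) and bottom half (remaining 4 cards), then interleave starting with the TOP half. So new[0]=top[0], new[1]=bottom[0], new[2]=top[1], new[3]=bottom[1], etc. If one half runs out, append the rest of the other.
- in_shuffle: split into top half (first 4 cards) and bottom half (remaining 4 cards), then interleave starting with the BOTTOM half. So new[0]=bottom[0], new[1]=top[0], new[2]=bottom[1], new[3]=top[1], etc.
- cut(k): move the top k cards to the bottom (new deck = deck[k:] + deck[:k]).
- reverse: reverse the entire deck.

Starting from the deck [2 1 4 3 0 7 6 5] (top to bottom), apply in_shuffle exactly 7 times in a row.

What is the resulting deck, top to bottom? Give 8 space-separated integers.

Answer: 0 2 7 1 6 4 5 3

Derivation:
After op 1 (in_shuffle): [0 2 7 1 6 4 5 3]
After op 2 (in_shuffle): [6 0 4 2 5 7 3 1]
After op 3 (in_shuffle): [5 6 7 0 3 4 1 2]
After op 4 (in_shuffle): [3 5 4 6 1 7 2 0]
After op 5 (in_shuffle): [1 3 7 5 2 4 0 6]
After op 6 (in_shuffle): [2 1 4 3 0 7 6 5]
After op 7 (in_shuffle): [0 2 7 1 6 4 5 3]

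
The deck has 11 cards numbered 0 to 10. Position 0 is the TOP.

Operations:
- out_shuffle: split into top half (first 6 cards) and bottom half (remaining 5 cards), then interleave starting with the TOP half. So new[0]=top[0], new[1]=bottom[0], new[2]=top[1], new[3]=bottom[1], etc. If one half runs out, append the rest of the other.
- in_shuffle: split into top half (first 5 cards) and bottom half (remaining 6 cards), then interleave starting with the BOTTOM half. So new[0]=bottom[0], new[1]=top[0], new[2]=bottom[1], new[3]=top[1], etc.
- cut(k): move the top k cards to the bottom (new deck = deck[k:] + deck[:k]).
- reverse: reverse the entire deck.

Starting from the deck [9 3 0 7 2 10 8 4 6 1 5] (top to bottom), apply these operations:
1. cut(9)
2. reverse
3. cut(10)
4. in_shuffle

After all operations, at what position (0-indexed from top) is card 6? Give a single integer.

After op 1 (cut(9)): [1 5 9 3 0 7 2 10 8 4 6]
After op 2 (reverse): [6 4 8 10 2 7 0 3 9 5 1]
After op 3 (cut(10)): [1 6 4 8 10 2 7 0 3 9 5]
After op 4 (in_shuffle): [2 1 7 6 0 4 3 8 9 10 5]
Card 6 is at position 3.

Answer: 3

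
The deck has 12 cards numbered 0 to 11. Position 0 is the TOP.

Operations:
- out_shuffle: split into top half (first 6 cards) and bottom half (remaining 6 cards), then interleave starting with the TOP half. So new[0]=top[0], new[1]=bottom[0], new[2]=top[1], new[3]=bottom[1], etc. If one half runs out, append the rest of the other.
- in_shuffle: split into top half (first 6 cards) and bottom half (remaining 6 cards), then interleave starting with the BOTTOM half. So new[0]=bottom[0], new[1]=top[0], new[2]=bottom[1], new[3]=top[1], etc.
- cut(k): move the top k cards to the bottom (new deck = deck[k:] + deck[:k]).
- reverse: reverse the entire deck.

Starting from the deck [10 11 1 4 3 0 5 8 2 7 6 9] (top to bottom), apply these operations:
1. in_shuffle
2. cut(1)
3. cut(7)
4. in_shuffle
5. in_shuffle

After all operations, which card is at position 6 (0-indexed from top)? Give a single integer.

After op 1 (in_shuffle): [5 10 8 11 2 1 7 4 6 3 9 0]
After op 2 (cut(1)): [10 8 11 2 1 7 4 6 3 9 0 5]
After op 3 (cut(7)): [6 3 9 0 5 10 8 11 2 1 7 4]
After op 4 (in_shuffle): [8 6 11 3 2 9 1 0 7 5 4 10]
After op 5 (in_shuffle): [1 8 0 6 7 11 5 3 4 2 10 9]
Position 6: card 5.

Answer: 5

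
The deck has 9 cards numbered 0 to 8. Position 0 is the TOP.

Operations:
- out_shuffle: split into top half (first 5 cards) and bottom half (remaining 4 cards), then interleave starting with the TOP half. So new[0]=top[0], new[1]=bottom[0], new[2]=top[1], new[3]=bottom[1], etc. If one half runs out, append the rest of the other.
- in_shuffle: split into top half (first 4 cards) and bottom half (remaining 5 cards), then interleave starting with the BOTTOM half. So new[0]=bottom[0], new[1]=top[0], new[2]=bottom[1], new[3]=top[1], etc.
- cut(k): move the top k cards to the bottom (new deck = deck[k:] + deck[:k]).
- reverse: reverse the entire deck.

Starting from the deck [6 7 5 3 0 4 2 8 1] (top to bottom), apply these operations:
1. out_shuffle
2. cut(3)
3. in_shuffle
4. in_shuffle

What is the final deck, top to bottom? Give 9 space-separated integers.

Answer: 6 1 8 2 4 0 3 5 7

Derivation:
After op 1 (out_shuffle): [6 4 7 2 5 8 3 1 0]
After op 2 (cut(3)): [2 5 8 3 1 0 6 4 7]
After op 3 (in_shuffle): [1 2 0 5 6 8 4 3 7]
After op 4 (in_shuffle): [6 1 8 2 4 0 3 5 7]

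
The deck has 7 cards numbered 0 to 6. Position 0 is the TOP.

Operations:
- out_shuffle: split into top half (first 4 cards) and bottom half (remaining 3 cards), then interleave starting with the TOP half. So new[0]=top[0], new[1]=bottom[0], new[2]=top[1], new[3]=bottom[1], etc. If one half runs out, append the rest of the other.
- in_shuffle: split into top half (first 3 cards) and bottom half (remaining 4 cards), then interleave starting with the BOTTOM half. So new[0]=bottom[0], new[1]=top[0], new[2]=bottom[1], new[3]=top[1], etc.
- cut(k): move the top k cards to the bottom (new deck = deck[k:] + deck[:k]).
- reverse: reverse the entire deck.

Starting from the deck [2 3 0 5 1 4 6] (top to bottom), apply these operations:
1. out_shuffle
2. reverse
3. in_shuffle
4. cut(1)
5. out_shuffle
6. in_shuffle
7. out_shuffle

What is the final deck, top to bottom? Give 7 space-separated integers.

Answer: 2 4 5 3 6 1 0

Derivation:
After op 1 (out_shuffle): [2 1 3 4 0 6 5]
After op 2 (reverse): [5 6 0 4 3 1 2]
After op 3 (in_shuffle): [4 5 3 6 1 0 2]
After op 4 (cut(1)): [5 3 6 1 0 2 4]
After op 5 (out_shuffle): [5 0 3 2 6 4 1]
After op 6 (in_shuffle): [2 5 6 0 4 3 1]
After op 7 (out_shuffle): [2 4 5 3 6 1 0]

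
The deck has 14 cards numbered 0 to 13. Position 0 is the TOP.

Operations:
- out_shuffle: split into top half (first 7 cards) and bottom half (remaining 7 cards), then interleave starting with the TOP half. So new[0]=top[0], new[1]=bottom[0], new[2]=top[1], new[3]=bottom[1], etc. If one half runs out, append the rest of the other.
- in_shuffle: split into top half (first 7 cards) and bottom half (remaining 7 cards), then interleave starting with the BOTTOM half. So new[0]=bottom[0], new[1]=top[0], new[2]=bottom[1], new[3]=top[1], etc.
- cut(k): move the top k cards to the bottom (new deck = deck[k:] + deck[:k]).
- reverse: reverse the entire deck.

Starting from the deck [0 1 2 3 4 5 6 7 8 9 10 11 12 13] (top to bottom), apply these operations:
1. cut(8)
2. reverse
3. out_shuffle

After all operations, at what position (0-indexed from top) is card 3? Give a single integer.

Answer: 8

Derivation:
After op 1 (cut(8)): [8 9 10 11 12 13 0 1 2 3 4 5 6 7]
After op 2 (reverse): [7 6 5 4 3 2 1 0 13 12 11 10 9 8]
After op 3 (out_shuffle): [7 0 6 13 5 12 4 11 3 10 2 9 1 8]
Card 3 is at position 8.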